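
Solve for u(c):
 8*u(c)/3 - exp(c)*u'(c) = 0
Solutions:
 u(c) = C1*exp(-8*exp(-c)/3)


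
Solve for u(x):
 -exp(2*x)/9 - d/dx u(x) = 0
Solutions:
 u(x) = C1 - exp(2*x)/18


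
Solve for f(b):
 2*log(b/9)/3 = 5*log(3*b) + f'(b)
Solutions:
 f(b) = C1 - 13*b*log(b)/3 - 19*b*log(3)/3 + 13*b/3


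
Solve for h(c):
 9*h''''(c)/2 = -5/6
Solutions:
 h(c) = C1 + C2*c + C3*c^2 + C4*c^3 - 5*c^4/648


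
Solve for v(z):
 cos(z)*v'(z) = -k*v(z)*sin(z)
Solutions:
 v(z) = C1*exp(k*log(cos(z)))


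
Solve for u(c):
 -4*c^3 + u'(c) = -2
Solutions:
 u(c) = C1 + c^4 - 2*c


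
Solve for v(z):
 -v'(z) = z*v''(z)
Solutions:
 v(z) = C1 + C2*log(z)


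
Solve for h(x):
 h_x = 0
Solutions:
 h(x) = C1


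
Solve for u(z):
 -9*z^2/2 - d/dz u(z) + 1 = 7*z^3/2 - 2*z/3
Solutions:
 u(z) = C1 - 7*z^4/8 - 3*z^3/2 + z^2/3 + z


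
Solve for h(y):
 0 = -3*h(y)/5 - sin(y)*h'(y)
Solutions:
 h(y) = C1*(cos(y) + 1)^(3/10)/(cos(y) - 1)^(3/10)


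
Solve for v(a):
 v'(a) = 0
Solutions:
 v(a) = C1


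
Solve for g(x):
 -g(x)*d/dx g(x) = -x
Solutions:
 g(x) = -sqrt(C1 + x^2)
 g(x) = sqrt(C1 + x^2)


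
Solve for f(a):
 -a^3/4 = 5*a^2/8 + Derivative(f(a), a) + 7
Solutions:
 f(a) = C1 - a^4/16 - 5*a^3/24 - 7*a


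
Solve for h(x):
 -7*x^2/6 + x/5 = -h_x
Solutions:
 h(x) = C1 + 7*x^3/18 - x^2/10


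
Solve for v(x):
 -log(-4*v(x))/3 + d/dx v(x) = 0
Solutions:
 -3*Integral(1/(log(-_y) + 2*log(2)), (_y, v(x))) = C1 - x


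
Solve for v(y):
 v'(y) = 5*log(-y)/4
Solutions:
 v(y) = C1 + 5*y*log(-y)/4 - 5*y/4


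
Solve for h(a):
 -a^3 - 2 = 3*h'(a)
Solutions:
 h(a) = C1 - a^4/12 - 2*a/3


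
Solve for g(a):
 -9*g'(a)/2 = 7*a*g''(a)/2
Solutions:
 g(a) = C1 + C2/a^(2/7)


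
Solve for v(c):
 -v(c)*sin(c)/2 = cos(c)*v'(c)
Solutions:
 v(c) = C1*sqrt(cos(c))


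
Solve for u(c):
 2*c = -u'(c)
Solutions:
 u(c) = C1 - c^2


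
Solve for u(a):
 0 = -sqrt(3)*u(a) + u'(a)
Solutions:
 u(a) = C1*exp(sqrt(3)*a)


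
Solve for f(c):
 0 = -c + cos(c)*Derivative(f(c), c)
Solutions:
 f(c) = C1 + Integral(c/cos(c), c)


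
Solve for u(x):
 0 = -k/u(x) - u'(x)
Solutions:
 u(x) = -sqrt(C1 - 2*k*x)
 u(x) = sqrt(C1 - 2*k*x)


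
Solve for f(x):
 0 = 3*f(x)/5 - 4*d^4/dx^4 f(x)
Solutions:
 f(x) = C1*exp(-sqrt(2)*3^(1/4)*5^(3/4)*x/10) + C2*exp(sqrt(2)*3^(1/4)*5^(3/4)*x/10) + C3*sin(sqrt(2)*3^(1/4)*5^(3/4)*x/10) + C4*cos(sqrt(2)*3^(1/4)*5^(3/4)*x/10)


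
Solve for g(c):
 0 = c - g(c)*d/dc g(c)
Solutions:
 g(c) = -sqrt(C1 + c^2)
 g(c) = sqrt(C1 + c^2)


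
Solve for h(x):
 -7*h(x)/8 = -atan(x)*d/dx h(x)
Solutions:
 h(x) = C1*exp(7*Integral(1/atan(x), x)/8)


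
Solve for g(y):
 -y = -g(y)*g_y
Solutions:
 g(y) = -sqrt(C1 + y^2)
 g(y) = sqrt(C1 + y^2)


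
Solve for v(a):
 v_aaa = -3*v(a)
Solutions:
 v(a) = C3*exp(-3^(1/3)*a) + (C1*sin(3^(5/6)*a/2) + C2*cos(3^(5/6)*a/2))*exp(3^(1/3)*a/2)


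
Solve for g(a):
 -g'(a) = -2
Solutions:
 g(a) = C1 + 2*a


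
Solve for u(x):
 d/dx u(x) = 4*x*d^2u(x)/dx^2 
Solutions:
 u(x) = C1 + C2*x^(5/4)


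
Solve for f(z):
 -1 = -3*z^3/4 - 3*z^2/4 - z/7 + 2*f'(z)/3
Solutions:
 f(z) = C1 + 9*z^4/32 + 3*z^3/8 + 3*z^2/28 - 3*z/2


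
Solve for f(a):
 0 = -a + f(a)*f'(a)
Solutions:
 f(a) = -sqrt(C1 + a^2)
 f(a) = sqrt(C1 + a^2)


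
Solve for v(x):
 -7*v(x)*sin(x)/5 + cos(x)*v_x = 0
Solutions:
 v(x) = C1/cos(x)^(7/5)


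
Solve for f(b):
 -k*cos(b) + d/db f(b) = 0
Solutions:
 f(b) = C1 + k*sin(b)


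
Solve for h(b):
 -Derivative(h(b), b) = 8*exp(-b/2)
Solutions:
 h(b) = C1 + 16*exp(-b/2)


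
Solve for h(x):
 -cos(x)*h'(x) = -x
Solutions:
 h(x) = C1 + Integral(x/cos(x), x)


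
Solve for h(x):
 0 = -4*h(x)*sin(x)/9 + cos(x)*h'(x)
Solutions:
 h(x) = C1/cos(x)^(4/9)


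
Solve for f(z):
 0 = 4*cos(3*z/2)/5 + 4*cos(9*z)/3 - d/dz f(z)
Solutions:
 f(z) = C1 + 8*sin(3*z/2)/15 + 4*sin(9*z)/27


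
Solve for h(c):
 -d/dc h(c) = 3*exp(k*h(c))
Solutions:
 h(c) = Piecewise((log(1/(C1*k + 3*c*k))/k, Ne(k, 0)), (nan, True))
 h(c) = Piecewise((C1 - 3*c, Eq(k, 0)), (nan, True))


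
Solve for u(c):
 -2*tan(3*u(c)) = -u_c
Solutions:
 u(c) = -asin(C1*exp(6*c))/3 + pi/3
 u(c) = asin(C1*exp(6*c))/3


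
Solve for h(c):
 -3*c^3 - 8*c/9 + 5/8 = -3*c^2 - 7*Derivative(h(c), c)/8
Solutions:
 h(c) = C1 + 6*c^4/7 - 8*c^3/7 + 32*c^2/63 - 5*c/7


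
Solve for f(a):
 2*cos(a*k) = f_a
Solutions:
 f(a) = C1 + 2*sin(a*k)/k


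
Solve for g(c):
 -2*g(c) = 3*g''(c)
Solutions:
 g(c) = C1*sin(sqrt(6)*c/3) + C2*cos(sqrt(6)*c/3)


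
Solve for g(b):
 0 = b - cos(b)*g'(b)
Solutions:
 g(b) = C1 + Integral(b/cos(b), b)


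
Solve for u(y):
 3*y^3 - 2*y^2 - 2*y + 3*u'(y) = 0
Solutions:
 u(y) = C1 - y^4/4 + 2*y^3/9 + y^2/3


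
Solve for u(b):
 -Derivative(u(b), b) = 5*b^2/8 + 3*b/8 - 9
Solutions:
 u(b) = C1 - 5*b^3/24 - 3*b^2/16 + 9*b


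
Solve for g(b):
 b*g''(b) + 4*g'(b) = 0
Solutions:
 g(b) = C1 + C2/b^3


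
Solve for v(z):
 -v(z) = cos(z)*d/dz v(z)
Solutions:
 v(z) = C1*sqrt(sin(z) - 1)/sqrt(sin(z) + 1)


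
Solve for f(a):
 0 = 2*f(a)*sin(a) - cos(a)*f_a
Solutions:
 f(a) = C1/cos(a)^2


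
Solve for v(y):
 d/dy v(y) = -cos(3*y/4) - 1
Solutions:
 v(y) = C1 - y - 4*sin(3*y/4)/3


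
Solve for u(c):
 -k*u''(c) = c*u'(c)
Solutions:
 u(c) = C1 + C2*sqrt(k)*erf(sqrt(2)*c*sqrt(1/k)/2)


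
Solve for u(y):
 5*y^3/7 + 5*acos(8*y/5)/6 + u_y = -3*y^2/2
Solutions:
 u(y) = C1 - 5*y^4/28 - y^3/2 - 5*y*acos(8*y/5)/6 + 5*sqrt(25 - 64*y^2)/48


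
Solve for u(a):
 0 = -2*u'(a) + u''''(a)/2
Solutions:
 u(a) = C1 + C4*exp(2^(2/3)*a) + (C2*sin(2^(2/3)*sqrt(3)*a/2) + C3*cos(2^(2/3)*sqrt(3)*a/2))*exp(-2^(2/3)*a/2)


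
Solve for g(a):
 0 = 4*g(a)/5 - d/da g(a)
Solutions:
 g(a) = C1*exp(4*a/5)


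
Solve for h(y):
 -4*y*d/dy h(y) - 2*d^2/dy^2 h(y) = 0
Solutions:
 h(y) = C1 + C2*erf(y)


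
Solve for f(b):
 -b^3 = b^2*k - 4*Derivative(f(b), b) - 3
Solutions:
 f(b) = C1 + b^4/16 + b^3*k/12 - 3*b/4


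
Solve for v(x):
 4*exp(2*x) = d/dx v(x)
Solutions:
 v(x) = C1 + 2*exp(2*x)


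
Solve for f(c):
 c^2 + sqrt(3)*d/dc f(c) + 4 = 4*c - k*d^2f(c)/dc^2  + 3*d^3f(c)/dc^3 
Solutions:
 f(c) = C1 + C2*exp(c*(k - sqrt(k^2 + 12*sqrt(3)))/6) + C3*exp(c*(k + sqrt(k^2 + 12*sqrt(3)))/6) - sqrt(3)*c^3/9 + c^2*k/3 + 2*sqrt(3)*c^2/3 - 2*sqrt(3)*c*k^2/9 - 4*c*k/3 - 4*sqrt(3)*c/3 - 2*c


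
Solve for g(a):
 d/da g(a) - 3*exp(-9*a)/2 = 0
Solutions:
 g(a) = C1 - exp(-9*a)/6


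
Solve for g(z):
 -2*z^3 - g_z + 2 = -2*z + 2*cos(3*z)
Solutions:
 g(z) = C1 - z^4/2 + z^2 + 2*z - 2*sin(3*z)/3


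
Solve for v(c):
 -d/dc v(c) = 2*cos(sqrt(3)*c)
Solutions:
 v(c) = C1 - 2*sqrt(3)*sin(sqrt(3)*c)/3


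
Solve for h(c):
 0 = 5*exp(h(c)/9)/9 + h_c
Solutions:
 h(c) = 9*log(1/(C1 + 5*c)) + 36*log(3)


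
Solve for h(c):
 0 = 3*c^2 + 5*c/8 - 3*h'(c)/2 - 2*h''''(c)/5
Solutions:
 h(c) = C1 + C4*exp(-30^(1/3)*c/2) + 2*c^3/3 + 5*c^2/24 + (C2*sin(10^(1/3)*3^(5/6)*c/4) + C3*cos(10^(1/3)*3^(5/6)*c/4))*exp(30^(1/3)*c/4)


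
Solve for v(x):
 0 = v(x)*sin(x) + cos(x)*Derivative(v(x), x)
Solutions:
 v(x) = C1*cos(x)


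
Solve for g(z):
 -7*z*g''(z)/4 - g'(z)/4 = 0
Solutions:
 g(z) = C1 + C2*z^(6/7)


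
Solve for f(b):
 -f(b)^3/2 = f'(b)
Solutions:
 f(b) = -sqrt(-1/(C1 - b))
 f(b) = sqrt(-1/(C1 - b))


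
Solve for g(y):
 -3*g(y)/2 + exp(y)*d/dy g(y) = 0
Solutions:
 g(y) = C1*exp(-3*exp(-y)/2)


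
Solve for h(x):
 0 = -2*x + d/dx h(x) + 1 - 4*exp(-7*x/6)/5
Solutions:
 h(x) = C1 + x^2 - x - 24*exp(-7*x/6)/35


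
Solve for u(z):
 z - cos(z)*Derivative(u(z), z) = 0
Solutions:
 u(z) = C1 + Integral(z/cos(z), z)


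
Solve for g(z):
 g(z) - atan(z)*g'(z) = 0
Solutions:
 g(z) = C1*exp(Integral(1/atan(z), z))


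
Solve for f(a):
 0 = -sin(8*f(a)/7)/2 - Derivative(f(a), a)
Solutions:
 a/2 + 7*log(cos(8*f(a)/7) - 1)/16 - 7*log(cos(8*f(a)/7) + 1)/16 = C1


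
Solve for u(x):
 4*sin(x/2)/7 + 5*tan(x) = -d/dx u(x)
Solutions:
 u(x) = C1 + 5*log(cos(x)) + 8*cos(x/2)/7


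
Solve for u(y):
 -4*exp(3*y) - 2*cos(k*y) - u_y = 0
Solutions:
 u(y) = C1 - 4*exp(3*y)/3 - 2*sin(k*y)/k


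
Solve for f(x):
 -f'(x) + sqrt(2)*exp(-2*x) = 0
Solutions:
 f(x) = C1 - sqrt(2)*exp(-2*x)/2


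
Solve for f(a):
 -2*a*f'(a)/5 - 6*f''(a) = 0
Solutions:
 f(a) = C1 + C2*erf(sqrt(30)*a/30)


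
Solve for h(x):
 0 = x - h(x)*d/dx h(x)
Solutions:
 h(x) = -sqrt(C1 + x^2)
 h(x) = sqrt(C1 + x^2)


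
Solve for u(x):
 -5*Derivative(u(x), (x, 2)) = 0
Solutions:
 u(x) = C1 + C2*x


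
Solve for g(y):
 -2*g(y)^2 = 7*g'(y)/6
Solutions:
 g(y) = 7/(C1 + 12*y)


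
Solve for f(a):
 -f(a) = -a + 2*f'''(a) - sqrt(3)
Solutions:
 f(a) = C3*exp(-2^(2/3)*a/2) + a + (C1*sin(2^(2/3)*sqrt(3)*a/4) + C2*cos(2^(2/3)*sqrt(3)*a/4))*exp(2^(2/3)*a/4) + sqrt(3)


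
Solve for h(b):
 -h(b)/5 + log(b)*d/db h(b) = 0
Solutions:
 h(b) = C1*exp(li(b)/5)


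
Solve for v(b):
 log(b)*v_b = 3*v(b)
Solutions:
 v(b) = C1*exp(3*li(b))


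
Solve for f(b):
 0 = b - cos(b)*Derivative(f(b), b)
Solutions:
 f(b) = C1 + Integral(b/cos(b), b)


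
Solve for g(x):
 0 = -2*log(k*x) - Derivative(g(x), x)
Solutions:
 g(x) = C1 - 2*x*log(k*x) + 2*x


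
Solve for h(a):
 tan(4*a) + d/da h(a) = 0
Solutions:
 h(a) = C1 + log(cos(4*a))/4


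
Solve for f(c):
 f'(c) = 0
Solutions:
 f(c) = C1


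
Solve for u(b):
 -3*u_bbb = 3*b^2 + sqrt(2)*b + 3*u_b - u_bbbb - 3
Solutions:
 u(b) = C1 + C2*exp(b*(-2^(2/3)*(sqrt(21) + 5)^(1/3)/4 - 2^(1/3)/(2*(sqrt(21) + 5)^(1/3)) + 1))*sin(2^(1/3)*sqrt(3)*b*(-2^(1/3)*(sqrt(21) + 5)^(1/3) + 2/(sqrt(21) + 5)^(1/3))/4) + C3*exp(b*(-2^(2/3)*(sqrt(21) + 5)^(1/3)/4 - 2^(1/3)/(2*(sqrt(21) + 5)^(1/3)) + 1))*cos(2^(1/3)*sqrt(3)*b*(-2^(1/3)*(sqrt(21) + 5)^(1/3) + 2/(sqrt(21) + 5)^(1/3))/4) + C4*exp(b*(2^(1/3)/(sqrt(21) + 5)^(1/3) + 1 + 2^(2/3)*(sqrt(21) + 5)^(1/3)/2)) - b^3/3 - sqrt(2)*b^2/6 + 3*b


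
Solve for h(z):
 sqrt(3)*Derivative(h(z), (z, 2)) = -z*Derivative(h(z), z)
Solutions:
 h(z) = C1 + C2*erf(sqrt(2)*3^(3/4)*z/6)


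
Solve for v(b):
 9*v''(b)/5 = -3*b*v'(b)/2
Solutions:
 v(b) = C1 + C2*erf(sqrt(15)*b/6)


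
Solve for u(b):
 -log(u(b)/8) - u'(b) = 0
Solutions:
 -Integral(1/(-log(_y) + 3*log(2)), (_y, u(b))) = C1 - b


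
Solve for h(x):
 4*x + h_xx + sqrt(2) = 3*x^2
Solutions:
 h(x) = C1 + C2*x + x^4/4 - 2*x^3/3 - sqrt(2)*x^2/2


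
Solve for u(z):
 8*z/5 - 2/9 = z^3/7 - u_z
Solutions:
 u(z) = C1 + z^4/28 - 4*z^2/5 + 2*z/9


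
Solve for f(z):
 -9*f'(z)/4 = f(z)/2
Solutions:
 f(z) = C1*exp(-2*z/9)


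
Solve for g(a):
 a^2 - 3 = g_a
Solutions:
 g(a) = C1 + a^3/3 - 3*a


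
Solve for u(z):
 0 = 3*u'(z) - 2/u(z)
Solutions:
 u(z) = -sqrt(C1 + 12*z)/3
 u(z) = sqrt(C1 + 12*z)/3


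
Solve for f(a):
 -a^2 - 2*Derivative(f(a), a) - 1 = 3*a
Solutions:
 f(a) = C1 - a^3/6 - 3*a^2/4 - a/2


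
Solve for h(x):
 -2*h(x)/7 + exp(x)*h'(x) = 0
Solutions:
 h(x) = C1*exp(-2*exp(-x)/7)


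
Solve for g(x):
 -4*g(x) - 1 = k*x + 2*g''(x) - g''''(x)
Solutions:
 g(x) = C1*exp(-x*sqrt(1 + sqrt(5))) + C2*exp(x*sqrt(1 + sqrt(5))) + C3*sin(x*sqrt(-1 + sqrt(5))) + C4*cos(x*sqrt(-1 + sqrt(5))) - k*x/4 - 1/4


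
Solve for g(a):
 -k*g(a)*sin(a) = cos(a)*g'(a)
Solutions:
 g(a) = C1*exp(k*log(cos(a)))


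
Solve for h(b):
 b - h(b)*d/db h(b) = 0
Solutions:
 h(b) = -sqrt(C1 + b^2)
 h(b) = sqrt(C1 + b^2)


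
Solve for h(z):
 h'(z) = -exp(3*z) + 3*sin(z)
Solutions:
 h(z) = C1 - exp(3*z)/3 - 3*cos(z)


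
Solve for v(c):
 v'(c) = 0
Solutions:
 v(c) = C1


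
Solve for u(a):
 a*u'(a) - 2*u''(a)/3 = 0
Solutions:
 u(a) = C1 + C2*erfi(sqrt(3)*a/2)


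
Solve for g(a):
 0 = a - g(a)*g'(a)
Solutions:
 g(a) = -sqrt(C1 + a^2)
 g(a) = sqrt(C1 + a^2)


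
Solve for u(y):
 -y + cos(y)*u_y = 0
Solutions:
 u(y) = C1 + Integral(y/cos(y), y)


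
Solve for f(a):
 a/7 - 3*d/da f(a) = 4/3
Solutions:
 f(a) = C1 + a^2/42 - 4*a/9


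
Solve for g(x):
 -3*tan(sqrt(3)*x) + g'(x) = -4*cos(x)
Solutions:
 g(x) = C1 - sqrt(3)*log(cos(sqrt(3)*x)) - 4*sin(x)


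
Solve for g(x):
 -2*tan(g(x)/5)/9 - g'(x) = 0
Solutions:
 g(x) = -5*asin(C1*exp(-2*x/45)) + 5*pi
 g(x) = 5*asin(C1*exp(-2*x/45))


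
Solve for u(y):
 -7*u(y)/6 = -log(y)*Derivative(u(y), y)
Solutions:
 u(y) = C1*exp(7*li(y)/6)


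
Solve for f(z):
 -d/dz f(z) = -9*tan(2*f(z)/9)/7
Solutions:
 f(z) = -9*asin(C1*exp(2*z/7))/2 + 9*pi/2
 f(z) = 9*asin(C1*exp(2*z/7))/2


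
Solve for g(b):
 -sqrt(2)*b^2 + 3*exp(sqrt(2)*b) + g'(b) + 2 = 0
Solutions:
 g(b) = C1 + sqrt(2)*b^3/3 - 2*b - 3*sqrt(2)*exp(sqrt(2)*b)/2


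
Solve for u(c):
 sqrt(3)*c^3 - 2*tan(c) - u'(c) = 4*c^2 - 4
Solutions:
 u(c) = C1 + sqrt(3)*c^4/4 - 4*c^3/3 + 4*c + 2*log(cos(c))


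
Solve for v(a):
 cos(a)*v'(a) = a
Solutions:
 v(a) = C1 + Integral(a/cos(a), a)


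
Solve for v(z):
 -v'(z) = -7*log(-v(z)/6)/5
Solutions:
 -5*Integral(1/(log(-_y) - log(6)), (_y, v(z)))/7 = C1 - z


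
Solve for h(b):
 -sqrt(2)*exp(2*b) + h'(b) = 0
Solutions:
 h(b) = C1 + sqrt(2)*exp(2*b)/2


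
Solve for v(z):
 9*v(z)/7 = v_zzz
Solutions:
 v(z) = C3*exp(21^(2/3)*z/7) + (C1*sin(3*3^(1/6)*7^(2/3)*z/14) + C2*cos(3*3^(1/6)*7^(2/3)*z/14))*exp(-21^(2/3)*z/14)


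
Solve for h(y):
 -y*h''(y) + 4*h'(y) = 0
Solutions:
 h(y) = C1 + C2*y^5


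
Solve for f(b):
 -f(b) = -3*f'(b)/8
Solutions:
 f(b) = C1*exp(8*b/3)


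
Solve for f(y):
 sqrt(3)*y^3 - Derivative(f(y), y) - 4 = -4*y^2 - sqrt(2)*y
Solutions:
 f(y) = C1 + sqrt(3)*y^4/4 + 4*y^3/3 + sqrt(2)*y^2/2 - 4*y


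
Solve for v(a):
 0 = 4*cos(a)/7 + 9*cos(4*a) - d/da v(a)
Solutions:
 v(a) = C1 + 4*sin(a)/7 + 9*sin(4*a)/4


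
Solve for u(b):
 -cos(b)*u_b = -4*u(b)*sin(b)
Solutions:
 u(b) = C1/cos(b)^4


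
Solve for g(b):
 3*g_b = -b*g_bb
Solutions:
 g(b) = C1 + C2/b^2


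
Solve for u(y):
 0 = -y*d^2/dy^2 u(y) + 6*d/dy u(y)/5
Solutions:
 u(y) = C1 + C2*y^(11/5)


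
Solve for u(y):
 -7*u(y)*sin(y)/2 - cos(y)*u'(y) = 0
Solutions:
 u(y) = C1*cos(y)^(7/2)


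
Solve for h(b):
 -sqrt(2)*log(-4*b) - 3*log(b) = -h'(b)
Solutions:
 h(b) = C1 + b*(sqrt(2) + 3)*log(b) + b*(-3 - sqrt(2) + 2*sqrt(2)*log(2) + sqrt(2)*I*pi)


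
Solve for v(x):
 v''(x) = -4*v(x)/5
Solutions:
 v(x) = C1*sin(2*sqrt(5)*x/5) + C2*cos(2*sqrt(5)*x/5)


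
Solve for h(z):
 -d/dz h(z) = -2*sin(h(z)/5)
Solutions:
 -2*z + 5*log(cos(h(z)/5) - 1)/2 - 5*log(cos(h(z)/5) + 1)/2 = C1


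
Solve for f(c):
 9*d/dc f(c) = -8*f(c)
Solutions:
 f(c) = C1*exp(-8*c/9)


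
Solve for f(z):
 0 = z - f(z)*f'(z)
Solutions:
 f(z) = -sqrt(C1 + z^2)
 f(z) = sqrt(C1 + z^2)


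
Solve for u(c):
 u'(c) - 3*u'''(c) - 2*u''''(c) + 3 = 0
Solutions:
 u(c) = C1 + C4*exp(c/2) - 3*c + (C2 + C3*c)*exp(-c)


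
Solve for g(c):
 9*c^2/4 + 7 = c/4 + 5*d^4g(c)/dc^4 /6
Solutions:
 g(c) = C1 + C2*c + C3*c^2 + C4*c^3 + 3*c^6/400 - c^5/400 + 7*c^4/20


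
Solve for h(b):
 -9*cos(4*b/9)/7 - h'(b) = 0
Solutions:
 h(b) = C1 - 81*sin(4*b/9)/28


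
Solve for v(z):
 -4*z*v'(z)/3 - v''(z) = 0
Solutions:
 v(z) = C1 + C2*erf(sqrt(6)*z/3)


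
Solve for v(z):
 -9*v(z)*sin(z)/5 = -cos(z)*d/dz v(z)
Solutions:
 v(z) = C1/cos(z)^(9/5)


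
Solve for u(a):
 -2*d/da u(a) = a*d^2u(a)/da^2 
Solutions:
 u(a) = C1 + C2/a


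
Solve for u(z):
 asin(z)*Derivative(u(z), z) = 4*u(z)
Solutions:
 u(z) = C1*exp(4*Integral(1/asin(z), z))


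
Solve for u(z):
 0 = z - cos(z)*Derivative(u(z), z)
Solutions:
 u(z) = C1 + Integral(z/cos(z), z)


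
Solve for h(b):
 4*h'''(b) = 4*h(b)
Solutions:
 h(b) = C3*exp(b) + (C1*sin(sqrt(3)*b/2) + C2*cos(sqrt(3)*b/2))*exp(-b/2)


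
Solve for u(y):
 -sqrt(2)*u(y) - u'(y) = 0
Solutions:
 u(y) = C1*exp(-sqrt(2)*y)


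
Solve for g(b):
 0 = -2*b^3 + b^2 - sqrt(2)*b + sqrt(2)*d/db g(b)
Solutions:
 g(b) = C1 + sqrt(2)*b^4/4 - sqrt(2)*b^3/6 + b^2/2


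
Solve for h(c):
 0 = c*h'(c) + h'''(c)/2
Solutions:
 h(c) = C1 + Integral(C2*airyai(-2^(1/3)*c) + C3*airybi(-2^(1/3)*c), c)


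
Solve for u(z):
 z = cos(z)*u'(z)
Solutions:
 u(z) = C1 + Integral(z/cos(z), z)


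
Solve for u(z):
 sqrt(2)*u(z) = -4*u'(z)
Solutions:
 u(z) = C1*exp(-sqrt(2)*z/4)


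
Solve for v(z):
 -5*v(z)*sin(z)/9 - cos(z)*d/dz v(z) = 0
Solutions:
 v(z) = C1*cos(z)^(5/9)


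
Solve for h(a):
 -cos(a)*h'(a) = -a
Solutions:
 h(a) = C1 + Integral(a/cos(a), a)


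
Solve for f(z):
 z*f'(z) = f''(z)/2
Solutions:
 f(z) = C1 + C2*erfi(z)


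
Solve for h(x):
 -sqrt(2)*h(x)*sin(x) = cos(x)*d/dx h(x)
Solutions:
 h(x) = C1*cos(x)^(sqrt(2))


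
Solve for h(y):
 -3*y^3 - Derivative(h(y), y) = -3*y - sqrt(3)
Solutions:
 h(y) = C1 - 3*y^4/4 + 3*y^2/2 + sqrt(3)*y


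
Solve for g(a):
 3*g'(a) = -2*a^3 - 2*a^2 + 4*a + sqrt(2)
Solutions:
 g(a) = C1 - a^4/6 - 2*a^3/9 + 2*a^2/3 + sqrt(2)*a/3


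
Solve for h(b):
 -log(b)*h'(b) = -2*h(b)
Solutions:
 h(b) = C1*exp(2*li(b))


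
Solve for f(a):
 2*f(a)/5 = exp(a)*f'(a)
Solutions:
 f(a) = C1*exp(-2*exp(-a)/5)


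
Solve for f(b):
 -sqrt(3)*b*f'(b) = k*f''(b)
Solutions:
 f(b) = C1 + C2*sqrt(k)*erf(sqrt(2)*3^(1/4)*b*sqrt(1/k)/2)


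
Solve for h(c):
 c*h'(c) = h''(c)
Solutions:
 h(c) = C1 + C2*erfi(sqrt(2)*c/2)


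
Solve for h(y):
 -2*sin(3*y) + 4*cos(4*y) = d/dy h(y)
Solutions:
 h(y) = C1 + sin(4*y) + 2*cos(3*y)/3


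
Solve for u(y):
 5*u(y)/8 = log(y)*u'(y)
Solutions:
 u(y) = C1*exp(5*li(y)/8)


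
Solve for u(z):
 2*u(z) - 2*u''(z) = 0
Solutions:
 u(z) = C1*exp(-z) + C2*exp(z)


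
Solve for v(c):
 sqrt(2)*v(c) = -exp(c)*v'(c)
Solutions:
 v(c) = C1*exp(sqrt(2)*exp(-c))


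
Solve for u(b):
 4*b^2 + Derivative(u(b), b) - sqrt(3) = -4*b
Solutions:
 u(b) = C1 - 4*b^3/3 - 2*b^2 + sqrt(3)*b


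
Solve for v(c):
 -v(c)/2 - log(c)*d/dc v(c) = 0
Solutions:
 v(c) = C1*exp(-li(c)/2)


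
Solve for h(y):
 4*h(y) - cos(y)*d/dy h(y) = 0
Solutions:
 h(y) = C1*(sin(y)^2 + 2*sin(y) + 1)/(sin(y)^2 - 2*sin(y) + 1)


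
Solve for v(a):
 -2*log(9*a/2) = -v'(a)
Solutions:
 v(a) = C1 + 2*a*log(a) - 2*a + a*log(81/4)


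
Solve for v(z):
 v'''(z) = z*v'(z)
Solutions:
 v(z) = C1 + Integral(C2*airyai(z) + C3*airybi(z), z)


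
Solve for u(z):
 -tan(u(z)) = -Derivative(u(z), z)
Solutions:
 u(z) = pi - asin(C1*exp(z))
 u(z) = asin(C1*exp(z))


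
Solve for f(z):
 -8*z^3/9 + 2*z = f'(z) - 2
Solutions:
 f(z) = C1 - 2*z^4/9 + z^2 + 2*z


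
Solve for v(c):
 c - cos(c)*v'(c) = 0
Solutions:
 v(c) = C1 + Integral(c/cos(c), c)


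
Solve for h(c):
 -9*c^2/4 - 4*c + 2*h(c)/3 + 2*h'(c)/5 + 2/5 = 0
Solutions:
 h(c) = C1*exp(-5*c/3) + 27*c^2/8 + 39*c/20 - 177/100


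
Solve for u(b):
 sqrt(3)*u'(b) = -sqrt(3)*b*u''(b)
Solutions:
 u(b) = C1 + C2*log(b)


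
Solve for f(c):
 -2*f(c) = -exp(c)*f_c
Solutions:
 f(c) = C1*exp(-2*exp(-c))


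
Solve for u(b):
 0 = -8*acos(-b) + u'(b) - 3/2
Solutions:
 u(b) = C1 + 8*b*acos(-b) + 3*b/2 + 8*sqrt(1 - b^2)


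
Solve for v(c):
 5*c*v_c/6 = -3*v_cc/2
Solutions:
 v(c) = C1 + C2*erf(sqrt(10)*c/6)


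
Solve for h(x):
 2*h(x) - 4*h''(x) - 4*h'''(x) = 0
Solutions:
 h(x) = C1*exp(-x*(2*2^(2/3)/(3*sqrt(57) + 23)^(1/3) + 4 + 2^(1/3)*(3*sqrt(57) + 23)^(1/3))/12)*sin(2^(1/3)*sqrt(3)*x*(-(3*sqrt(57) + 23)^(1/3) + 2*2^(1/3)/(3*sqrt(57) + 23)^(1/3))/12) + C2*exp(-x*(2*2^(2/3)/(3*sqrt(57) + 23)^(1/3) + 4 + 2^(1/3)*(3*sqrt(57) + 23)^(1/3))/12)*cos(2^(1/3)*sqrt(3)*x*(-(3*sqrt(57) + 23)^(1/3) + 2*2^(1/3)/(3*sqrt(57) + 23)^(1/3))/12) + C3*exp(x*(-2 + 2*2^(2/3)/(3*sqrt(57) + 23)^(1/3) + 2^(1/3)*(3*sqrt(57) + 23)^(1/3))/6)


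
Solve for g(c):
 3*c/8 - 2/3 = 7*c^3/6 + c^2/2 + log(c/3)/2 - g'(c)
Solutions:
 g(c) = C1 + 7*c^4/24 + c^3/6 - 3*c^2/16 + c*log(c)/2 - c*log(3)/2 + c/6


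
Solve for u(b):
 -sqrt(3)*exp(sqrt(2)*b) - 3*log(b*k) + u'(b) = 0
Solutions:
 u(b) = C1 + 3*b*log(b*k) - 3*b + sqrt(6)*exp(sqrt(2)*b)/2


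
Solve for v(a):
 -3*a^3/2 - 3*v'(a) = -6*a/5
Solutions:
 v(a) = C1 - a^4/8 + a^2/5


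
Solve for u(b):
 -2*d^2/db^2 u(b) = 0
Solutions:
 u(b) = C1 + C2*b


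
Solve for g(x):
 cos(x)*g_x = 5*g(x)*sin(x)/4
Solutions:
 g(x) = C1/cos(x)^(5/4)


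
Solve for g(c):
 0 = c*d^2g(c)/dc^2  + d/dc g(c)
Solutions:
 g(c) = C1 + C2*log(c)


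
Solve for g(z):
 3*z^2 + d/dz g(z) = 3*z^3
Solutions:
 g(z) = C1 + 3*z^4/4 - z^3


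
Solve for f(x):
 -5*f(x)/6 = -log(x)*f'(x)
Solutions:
 f(x) = C1*exp(5*li(x)/6)


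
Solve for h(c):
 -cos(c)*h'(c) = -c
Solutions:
 h(c) = C1 + Integral(c/cos(c), c)


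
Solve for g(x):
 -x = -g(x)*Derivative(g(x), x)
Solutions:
 g(x) = -sqrt(C1 + x^2)
 g(x) = sqrt(C1 + x^2)


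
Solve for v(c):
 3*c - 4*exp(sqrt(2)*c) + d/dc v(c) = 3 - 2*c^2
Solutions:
 v(c) = C1 - 2*c^3/3 - 3*c^2/2 + 3*c + 2*sqrt(2)*exp(sqrt(2)*c)


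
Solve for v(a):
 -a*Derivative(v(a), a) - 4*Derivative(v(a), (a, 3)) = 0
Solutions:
 v(a) = C1 + Integral(C2*airyai(-2^(1/3)*a/2) + C3*airybi(-2^(1/3)*a/2), a)


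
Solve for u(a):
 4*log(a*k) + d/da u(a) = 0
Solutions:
 u(a) = C1 - 4*a*log(a*k) + 4*a


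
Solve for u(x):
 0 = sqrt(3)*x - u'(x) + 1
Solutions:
 u(x) = C1 + sqrt(3)*x^2/2 + x


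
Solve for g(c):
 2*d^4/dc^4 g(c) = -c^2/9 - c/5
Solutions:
 g(c) = C1 + C2*c + C3*c^2 + C4*c^3 - c^6/6480 - c^5/1200


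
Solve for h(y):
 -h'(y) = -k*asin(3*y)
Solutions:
 h(y) = C1 + k*(y*asin(3*y) + sqrt(1 - 9*y^2)/3)


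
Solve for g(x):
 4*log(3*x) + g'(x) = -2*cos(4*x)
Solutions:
 g(x) = C1 - 4*x*log(x) - 4*x*log(3) + 4*x - sin(4*x)/2


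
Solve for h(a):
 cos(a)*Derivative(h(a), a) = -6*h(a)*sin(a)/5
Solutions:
 h(a) = C1*cos(a)^(6/5)


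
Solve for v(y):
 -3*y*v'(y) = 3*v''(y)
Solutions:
 v(y) = C1 + C2*erf(sqrt(2)*y/2)


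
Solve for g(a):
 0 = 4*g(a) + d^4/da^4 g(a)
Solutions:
 g(a) = (C1*sin(a) + C2*cos(a))*exp(-a) + (C3*sin(a) + C4*cos(a))*exp(a)


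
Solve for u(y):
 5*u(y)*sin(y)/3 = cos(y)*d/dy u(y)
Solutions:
 u(y) = C1/cos(y)^(5/3)


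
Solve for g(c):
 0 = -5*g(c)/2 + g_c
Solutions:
 g(c) = C1*exp(5*c/2)


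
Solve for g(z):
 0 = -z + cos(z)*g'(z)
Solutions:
 g(z) = C1 + Integral(z/cos(z), z)


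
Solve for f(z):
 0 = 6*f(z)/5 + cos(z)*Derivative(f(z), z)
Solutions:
 f(z) = C1*(sin(z) - 1)^(3/5)/(sin(z) + 1)^(3/5)


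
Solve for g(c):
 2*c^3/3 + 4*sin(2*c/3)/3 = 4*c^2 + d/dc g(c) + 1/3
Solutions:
 g(c) = C1 + c^4/6 - 4*c^3/3 - c/3 - 2*cos(2*c/3)


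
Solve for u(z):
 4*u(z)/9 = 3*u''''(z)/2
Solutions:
 u(z) = C1*exp(-2^(3/4)*3^(1/4)*z/3) + C2*exp(2^(3/4)*3^(1/4)*z/3) + C3*sin(2^(3/4)*3^(1/4)*z/3) + C4*cos(2^(3/4)*3^(1/4)*z/3)


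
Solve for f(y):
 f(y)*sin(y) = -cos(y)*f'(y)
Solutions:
 f(y) = C1*cos(y)


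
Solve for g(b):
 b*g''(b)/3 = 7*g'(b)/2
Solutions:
 g(b) = C1 + C2*b^(23/2)


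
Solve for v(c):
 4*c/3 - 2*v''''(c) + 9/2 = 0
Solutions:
 v(c) = C1 + C2*c + C3*c^2 + C4*c^3 + c^5/180 + 3*c^4/32


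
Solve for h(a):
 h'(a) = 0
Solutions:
 h(a) = C1


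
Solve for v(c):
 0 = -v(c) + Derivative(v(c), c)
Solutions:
 v(c) = C1*exp(c)


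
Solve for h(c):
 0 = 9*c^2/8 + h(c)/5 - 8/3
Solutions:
 h(c) = 40/3 - 45*c^2/8


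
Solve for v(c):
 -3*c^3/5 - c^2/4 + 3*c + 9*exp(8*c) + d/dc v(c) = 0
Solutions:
 v(c) = C1 + 3*c^4/20 + c^3/12 - 3*c^2/2 - 9*exp(8*c)/8


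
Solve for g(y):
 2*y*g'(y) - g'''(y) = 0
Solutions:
 g(y) = C1 + Integral(C2*airyai(2^(1/3)*y) + C3*airybi(2^(1/3)*y), y)


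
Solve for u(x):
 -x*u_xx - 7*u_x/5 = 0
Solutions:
 u(x) = C1 + C2/x^(2/5)


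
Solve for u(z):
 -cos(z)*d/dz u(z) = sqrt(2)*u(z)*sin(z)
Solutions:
 u(z) = C1*cos(z)^(sqrt(2))


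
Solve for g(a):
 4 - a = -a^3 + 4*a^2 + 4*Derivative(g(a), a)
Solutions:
 g(a) = C1 + a^4/16 - a^3/3 - a^2/8 + a


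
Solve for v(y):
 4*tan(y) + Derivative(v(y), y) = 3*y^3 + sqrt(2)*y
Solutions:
 v(y) = C1 + 3*y^4/4 + sqrt(2)*y^2/2 + 4*log(cos(y))


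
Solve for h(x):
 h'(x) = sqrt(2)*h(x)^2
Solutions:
 h(x) = -1/(C1 + sqrt(2)*x)


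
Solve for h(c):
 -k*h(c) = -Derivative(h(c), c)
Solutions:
 h(c) = C1*exp(c*k)


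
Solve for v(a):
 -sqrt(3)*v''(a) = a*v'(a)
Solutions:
 v(a) = C1 + C2*erf(sqrt(2)*3^(3/4)*a/6)


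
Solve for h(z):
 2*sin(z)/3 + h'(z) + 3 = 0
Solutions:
 h(z) = C1 - 3*z + 2*cos(z)/3


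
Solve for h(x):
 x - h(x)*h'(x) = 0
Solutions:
 h(x) = -sqrt(C1 + x^2)
 h(x) = sqrt(C1 + x^2)


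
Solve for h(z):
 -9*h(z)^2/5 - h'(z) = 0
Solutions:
 h(z) = 5/(C1 + 9*z)


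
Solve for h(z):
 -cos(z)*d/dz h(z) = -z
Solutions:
 h(z) = C1 + Integral(z/cos(z), z)


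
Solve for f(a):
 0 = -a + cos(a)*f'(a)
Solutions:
 f(a) = C1 + Integral(a/cos(a), a)


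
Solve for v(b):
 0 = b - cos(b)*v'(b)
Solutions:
 v(b) = C1 + Integral(b/cos(b), b)


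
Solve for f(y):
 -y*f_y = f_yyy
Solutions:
 f(y) = C1 + Integral(C2*airyai(-y) + C3*airybi(-y), y)


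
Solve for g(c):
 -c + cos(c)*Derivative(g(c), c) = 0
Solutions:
 g(c) = C1 + Integral(c/cos(c), c)


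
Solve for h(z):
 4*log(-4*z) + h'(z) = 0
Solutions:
 h(z) = C1 - 4*z*log(-z) + 4*z*(1 - 2*log(2))


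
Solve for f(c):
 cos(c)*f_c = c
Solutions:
 f(c) = C1 + Integral(c/cos(c), c)


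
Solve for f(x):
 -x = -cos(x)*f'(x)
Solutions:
 f(x) = C1 + Integral(x/cos(x), x)


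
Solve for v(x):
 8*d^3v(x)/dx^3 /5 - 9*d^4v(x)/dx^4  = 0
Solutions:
 v(x) = C1 + C2*x + C3*x^2 + C4*exp(8*x/45)


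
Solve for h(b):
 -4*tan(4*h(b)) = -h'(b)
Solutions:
 h(b) = -asin(C1*exp(16*b))/4 + pi/4
 h(b) = asin(C1*exp(16*b))/4


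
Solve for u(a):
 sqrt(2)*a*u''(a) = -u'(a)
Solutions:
 u(a) = C1 + C2*a^(1 - sqrt(2)/2)


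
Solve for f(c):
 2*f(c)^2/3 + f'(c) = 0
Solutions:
 f(c) = 3/(C1 + 2*c)


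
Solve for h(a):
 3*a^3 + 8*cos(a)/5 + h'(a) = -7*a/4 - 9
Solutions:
 h(a) = C1 - 3*a^4/4 - 7*a^2/8 - 9*a - 8*sin(a)/5


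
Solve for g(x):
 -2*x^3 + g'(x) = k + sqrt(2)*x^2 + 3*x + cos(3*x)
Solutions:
 g(x) = C1 + k*x + x^4/2 + sqrt(2)*x^3/3 + 3*x^2/2 + sin(3*x)/3


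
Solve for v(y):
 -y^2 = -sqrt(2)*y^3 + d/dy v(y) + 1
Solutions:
 v(y) = C1 + sqrt(2)*y^4/4 - y^3/3 - y


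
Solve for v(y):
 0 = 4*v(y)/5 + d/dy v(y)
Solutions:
 v(y) = C1*exp(-4*y/5)


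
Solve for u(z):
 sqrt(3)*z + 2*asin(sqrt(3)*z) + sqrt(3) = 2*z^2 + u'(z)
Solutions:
 u(z) = C1 - 2*z^3/3 + sqrt(3)*z^2/2 + 2*z*asin(sqrt(3)*z) + sqrt(3)*z + 2*sqrt(3)*sqrt(1 - 3*z^2)/3


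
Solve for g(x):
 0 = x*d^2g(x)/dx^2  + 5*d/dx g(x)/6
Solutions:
 g(x) = C1 + C2*x^(1/6)


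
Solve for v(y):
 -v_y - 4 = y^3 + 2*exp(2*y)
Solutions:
 v(y) = C1 - y^4/4 - 4*y - exp(2*y)


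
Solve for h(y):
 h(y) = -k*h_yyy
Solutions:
 h(y) = C1*exp(y*(-1/k)^(1/3)) + C2*exp(y*(-1/k)^(1/3)*(-1 + sqrt(3)*I)/2) + C3*exp(-y*(-1/k)^(1/3)*(1 + sqrt(3)*I)/2)


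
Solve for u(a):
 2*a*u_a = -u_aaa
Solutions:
 u(a) = C1 + Integral(C2*airyai(-2^(1/3)*a) + C3*airybi(-2^(1/3)*a), a)


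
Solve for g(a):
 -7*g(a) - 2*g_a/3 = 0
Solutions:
 g(a) = C1*exp(-21*a/2)


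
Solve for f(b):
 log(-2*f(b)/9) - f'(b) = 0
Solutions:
 -Integral(1/(log(-_y) - 2*log(3) + log(2)), (_y, f(b))) = C1 - b


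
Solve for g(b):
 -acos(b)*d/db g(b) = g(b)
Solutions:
 g(b) = C1*exp(-Integral(1/acos(b), b))


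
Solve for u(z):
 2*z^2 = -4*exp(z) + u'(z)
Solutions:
 u(z) = C1 + 2*z^3/3 + 4*exp(z)


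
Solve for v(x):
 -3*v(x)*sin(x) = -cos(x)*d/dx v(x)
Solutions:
 v(x) = C1/cos(x)^3


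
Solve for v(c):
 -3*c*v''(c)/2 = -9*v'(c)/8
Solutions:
 v(c) = C1 + C2*c^(7/4)


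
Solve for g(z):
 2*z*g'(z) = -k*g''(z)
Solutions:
 g(z) = C1 + C2*sqrt(k)*erf(z*sqrt(1/k))


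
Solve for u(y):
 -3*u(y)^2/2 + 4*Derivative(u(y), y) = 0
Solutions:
 u(y) = -8/(C1 + 3*y)


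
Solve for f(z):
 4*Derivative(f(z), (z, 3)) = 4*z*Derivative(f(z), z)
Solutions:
 f(z) = C1 + Integral(C2*airyai(z) + C3*airybi(z), z)


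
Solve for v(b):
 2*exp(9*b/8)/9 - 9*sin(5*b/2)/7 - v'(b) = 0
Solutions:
 v(b) = C1 + 16*exp(9*b/8)/81 + 18*cos(5*b/2)/35


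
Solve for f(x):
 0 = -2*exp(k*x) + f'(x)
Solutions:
 f(x) = C1 + 2*exp(k*x)/k


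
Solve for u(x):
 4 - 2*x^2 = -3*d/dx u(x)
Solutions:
 u(x) = C1 + 2*x^3/9 - 4*x/3


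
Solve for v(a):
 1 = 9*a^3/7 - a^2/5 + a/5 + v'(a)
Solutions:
 v(a) = C1 - 9*a^4/28 + a^3/15 - a^2/10 + a


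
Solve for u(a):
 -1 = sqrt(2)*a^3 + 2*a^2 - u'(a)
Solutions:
 u(a) = C1 + sqrt(2)*a^4/4 + 2*a^3/3 + a


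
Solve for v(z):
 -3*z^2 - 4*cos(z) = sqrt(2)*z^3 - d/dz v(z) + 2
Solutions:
 v(z) = C1 + sqrt(2)*z^4/4 + z^3 + 2*z + 4*sin(z)


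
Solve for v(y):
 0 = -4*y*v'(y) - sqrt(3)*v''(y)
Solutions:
 v(y) = C1 + C2*erf(sqrt(2)*3^(3/4)*y/3)


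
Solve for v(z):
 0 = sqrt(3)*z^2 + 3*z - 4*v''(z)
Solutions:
 v(z) = C1 + C2*z + sqrt(3)*z^4/48 + z^3/8


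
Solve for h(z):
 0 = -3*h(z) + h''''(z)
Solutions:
 h(z) = C1*exp(-3^(1/4)*z) + C2*exp(3^(1/4)*z) + C3*sin(3^(1/4)*z) + C4*cos(3^(1/4)*z)


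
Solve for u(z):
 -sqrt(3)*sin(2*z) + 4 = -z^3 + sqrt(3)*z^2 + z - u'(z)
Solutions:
 u(z) = C1 - z^4/4 + sqrt(3)*z^3/3 + z^2/2 - 4*z - sqrt(3)*cos(2*z)/2


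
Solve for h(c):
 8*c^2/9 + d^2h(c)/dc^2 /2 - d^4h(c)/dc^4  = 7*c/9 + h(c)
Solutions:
 h(c) = 8*c^2/9 - 7*c/9 + (C1*sin(c*sin(atan(sqrt(15))/2)) + C2*cos(c*sin(atan(sqrt(15))/2)))*exp(-c*cos(atan(sqrt(15))/2)) + (C3*sin(c*sin(atan(sqrt(15))/2)) + C4*cos(c*sin(atan(sqrt(15))/2)))*exp(c*cos(atan(sqrt(15))/2)) + 8/9


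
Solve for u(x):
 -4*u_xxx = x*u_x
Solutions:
 u(x) = C1 + Integral(C2*airyai(-2^(1/3)*x/2) + C3*airybi(-2^(1/3)*x/2), x)


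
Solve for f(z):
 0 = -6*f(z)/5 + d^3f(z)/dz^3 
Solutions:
 f(z) = C3*exp(5^(2/3)*6^(1/3)*z/5) + (C1*sin(2^(1/3)*3^(5/6)*5^(2/3)*z/10) + C2*cos(2^(1/3)*3^(5/6)*5^(2/3)*z/10))*exp(-5^(2/3)*6^(1/3)*z/10)


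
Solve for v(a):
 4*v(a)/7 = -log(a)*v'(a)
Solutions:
 v(a) = C1*exp(-4*li(a)/7)


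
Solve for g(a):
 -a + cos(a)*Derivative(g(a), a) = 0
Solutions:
 g(a) = C1 + Integral(a/cos(a), a)


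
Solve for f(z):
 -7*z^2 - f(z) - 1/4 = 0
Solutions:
 f(z) = -7*z^2 - 1/4


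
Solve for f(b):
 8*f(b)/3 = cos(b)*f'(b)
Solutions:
 f(b) = C1*(sin(b) + 1)^(4/3)/(sin(b) - 1)^(4/3)


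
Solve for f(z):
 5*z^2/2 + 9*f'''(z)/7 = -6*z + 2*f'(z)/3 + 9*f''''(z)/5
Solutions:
 f(z) = C1 + C2*exp(z*(5*5^(2/3)/(7*sqrt(2051) + 318)^(1/3) + 10 + 5^(1/3)*(7*sqrt(2051) + 318)^(1/3))/42)*sin(sqrt(3)*5^(1/3)*z*(-(7*sqrt(2051) + 318)^(1/3) + 5*5^(1/3)/(7*sqrt(2051) + 318)^(1/3))/42) + C3*exp(z*(5*5^(2/3)/(7*sqrt(2051) + 318)^(1/3) + 10 + 5^(1/3)*(7*sqrt(2051) + 318)^(1/3))/42)*cos(sqrt(3)*5^(1/3)*z*(-(7*sqrt(2051) + 318)^(1/3) + 5*5^(1/3)/(7*sqrt(2051) + 318)^(1/3))/42) + C4*exp(z*(-5^(1/3)*(7*sqrt(2051) + 318)^(1/3) - 5*5^(2/3)/(7*sqrt(2051) + 318)^(1/3) + 5)/21) + 5*z^3/4 + 9*z^2/2 + 405*z/28


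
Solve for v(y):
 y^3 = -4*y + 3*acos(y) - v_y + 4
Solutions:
 v(y) = C1 - y^4/4 - 2*y^2 + 3*y*acos(y) + 4*y - 3*sqrt(1 - y^2)


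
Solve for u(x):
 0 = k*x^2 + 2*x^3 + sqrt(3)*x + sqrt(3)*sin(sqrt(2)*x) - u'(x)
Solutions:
 u(x) = C1 + k*x^3/3 + x^4/2 + sqrt(3)*x^2/2 - sqrt(6)*cos(sqrt(2)*x)/2


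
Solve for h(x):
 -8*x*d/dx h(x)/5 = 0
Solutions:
 h(x) = C1


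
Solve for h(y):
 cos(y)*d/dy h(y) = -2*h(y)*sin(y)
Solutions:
 h(y) = C1*cos(y)^2


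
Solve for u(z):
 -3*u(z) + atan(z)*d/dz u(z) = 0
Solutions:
 u(z) = C1*exp(3*Integral(1/atan(z), z))


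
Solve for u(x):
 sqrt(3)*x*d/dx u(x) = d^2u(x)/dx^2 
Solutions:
 u(x) = C1 + C2*erfi(sqrt(2)*3^(1/4)*x/2)


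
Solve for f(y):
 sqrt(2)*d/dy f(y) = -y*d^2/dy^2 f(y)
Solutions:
 f(y) = C1 + C2*y^(1 - sqrt(2))


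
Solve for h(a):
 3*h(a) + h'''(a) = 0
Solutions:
 h(a) = C3*exp(-3^(1/3)*a) + (C1*sin(3^(5/6)*a/2) + C2*cos(3^(5/6)*a/2))*exp(3^(1/3)*a/2)


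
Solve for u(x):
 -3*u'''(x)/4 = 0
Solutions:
 u(x) = C1 + C2*x + C3*x^2


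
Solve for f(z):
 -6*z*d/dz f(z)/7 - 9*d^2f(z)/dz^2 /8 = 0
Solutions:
 f(z) = C1 + C2*erf(2*sqrt(42)*z/21)


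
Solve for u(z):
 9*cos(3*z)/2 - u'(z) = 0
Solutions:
 u(z) = C1 + 3*sin(3*z)/2


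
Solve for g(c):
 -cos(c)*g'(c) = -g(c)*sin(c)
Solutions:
 g(c) = C1/cos(c)


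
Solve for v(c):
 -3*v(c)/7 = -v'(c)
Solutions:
 v(c) = C1*exp(3*c/7)


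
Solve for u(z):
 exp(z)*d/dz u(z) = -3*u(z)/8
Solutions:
 u(z) = C1*exp(3*exp(-z)/8)


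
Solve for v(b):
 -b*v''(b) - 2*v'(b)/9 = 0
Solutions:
 v(b) = C1 + C2*b^(7/9)


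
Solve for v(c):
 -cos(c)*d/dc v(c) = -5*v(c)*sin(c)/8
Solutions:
 v(c) = C1/cos(c)^(5/8)


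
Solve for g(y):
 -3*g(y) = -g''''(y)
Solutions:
 g(y) = C1*exp(-3^(1/4)*y) + C2*exp(3^(1/4)*y) + C3*sin(3^(1/4)*y) + C4*cos(3^(1/4)*y)


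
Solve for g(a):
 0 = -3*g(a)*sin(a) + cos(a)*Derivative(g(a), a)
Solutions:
 g(a) = C1/cos(a)^3


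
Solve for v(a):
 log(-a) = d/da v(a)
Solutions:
 v(a) = C1 + a*log(-a) - a


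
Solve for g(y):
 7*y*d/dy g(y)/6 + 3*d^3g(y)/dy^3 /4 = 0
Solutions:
 g(y) = C1 + Integral(C2*airyai(-42^(1/3)*y/3) + C3*airybi(-42^(1/3)*y/3), y)


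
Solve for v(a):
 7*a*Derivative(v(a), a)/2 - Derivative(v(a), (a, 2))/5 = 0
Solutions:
 v(a) = C1 + C2*erfi(sqrt(35)*a/2)


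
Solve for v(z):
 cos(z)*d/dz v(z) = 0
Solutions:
 v(z) = C1


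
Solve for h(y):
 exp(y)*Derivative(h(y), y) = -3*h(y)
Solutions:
 h(y) = C1*exp(3*exp(-y))


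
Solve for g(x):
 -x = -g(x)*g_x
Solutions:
 g(x) = -sqrt(C1 + x^2)
 g(x) = sqrt(C1 + x^2)


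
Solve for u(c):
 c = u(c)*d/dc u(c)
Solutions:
 u(c) = -sqrt(C1 + c^2)
 u(c) = sqrt(C1 + c^2)


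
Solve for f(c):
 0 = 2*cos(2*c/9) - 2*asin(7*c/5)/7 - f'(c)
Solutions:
 f(c) = C1 - 2*c*asin(7*c/5)/7 - 2*sqrt(25 - 49*c^2)/49 + 9*sin(2*c/9)


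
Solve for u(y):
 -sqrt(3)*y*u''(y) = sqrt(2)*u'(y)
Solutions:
 u(y) = C1 + C2*y^(1 - sqrt(6)/3)


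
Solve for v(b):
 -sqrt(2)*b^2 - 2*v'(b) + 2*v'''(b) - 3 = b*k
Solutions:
 v(b) = C1 + C2*exp(-b) + C3*exp(b) - sqrt(2)*b^3/6 - b^2*k/4 - 3*b/2 - sqrt(2)*b


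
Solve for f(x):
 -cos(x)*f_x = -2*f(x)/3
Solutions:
 f(x) = C1*(sin(x) + 1)^(1/3)/(sin(x) - 1)^(1/3)


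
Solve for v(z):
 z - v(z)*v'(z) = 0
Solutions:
 v(z) = -sqrt(C1 + z^2)
 v(z) = sqrt(C1 + z^2)


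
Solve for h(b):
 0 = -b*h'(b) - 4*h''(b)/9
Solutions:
 h(b) = C1 + C2*erf(3*sqrt(2)*b/4)


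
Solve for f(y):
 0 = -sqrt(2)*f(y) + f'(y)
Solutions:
 f(y) = C1*exp(sqrt(2)*y)


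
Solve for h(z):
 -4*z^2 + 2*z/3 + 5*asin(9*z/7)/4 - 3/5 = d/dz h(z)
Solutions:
 h(z) = C1 - 4*z^3/3 + z^2/3 + 5*z*asin(9*z/7)/4 - 3*z/5 + 5*sqrt(49 - 81*z^2)/36


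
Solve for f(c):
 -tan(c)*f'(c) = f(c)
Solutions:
 f(c) = C1/sin(c)


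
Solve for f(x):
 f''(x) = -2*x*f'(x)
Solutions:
 f(x) = C1 + C2*erf(x)


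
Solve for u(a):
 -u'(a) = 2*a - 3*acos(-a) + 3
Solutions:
 u(a) = C1 - a^2 + 3*a*acos(-a) - 3*a + 3*sqrt(1 - a^2)


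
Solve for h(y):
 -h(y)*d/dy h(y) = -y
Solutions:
 h(y) = -sqrt(C1 + y^2)
 h(y) = sqrt(C1 + y^2)


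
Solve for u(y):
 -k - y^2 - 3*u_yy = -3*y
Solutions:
 u(y) = C1 + C2*y - k*y^2/6 - y^4/36 + y^3/6


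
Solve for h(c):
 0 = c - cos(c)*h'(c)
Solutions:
 h(c) = C1 + Integral(c/cos(c), c)


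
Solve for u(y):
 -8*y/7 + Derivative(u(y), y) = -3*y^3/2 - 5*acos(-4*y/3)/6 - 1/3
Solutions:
 u(y) = C1 - 3*y^4/8 + 4*y^2/7 - 5*y*acos(-4*y/3)/6 - y/3 - 5*sqrt(9 - 16*y^2)/24


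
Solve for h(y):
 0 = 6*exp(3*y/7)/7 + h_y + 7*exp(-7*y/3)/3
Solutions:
 h(y) = C1 - 2*exp(3*y/7) + exp(-7*y/3)


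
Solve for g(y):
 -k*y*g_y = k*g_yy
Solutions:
 g(y) = C1 + C2*erf(sqrt(2)*y/2)


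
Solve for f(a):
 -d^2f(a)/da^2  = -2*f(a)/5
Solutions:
 f(a) = C1*exp(-sqrt(10)*a/5) + C2*exp(sqrt(10)*a/5)


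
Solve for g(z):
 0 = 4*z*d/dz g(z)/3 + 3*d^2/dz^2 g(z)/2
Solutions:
 g(z) = C1 + C2*erf(2*z/3)


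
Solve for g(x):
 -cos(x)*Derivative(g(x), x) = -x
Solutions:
 g(x) = C1 + Integral(x/cos(x), x)


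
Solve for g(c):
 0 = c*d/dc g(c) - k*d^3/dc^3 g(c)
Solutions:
 g(c) = C1 + Integral(C2*airyai(c*(1/k)^(1/3)) + C3*airybi(c*(1/k)^(1/3)), c)


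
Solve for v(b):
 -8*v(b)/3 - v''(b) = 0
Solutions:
 v(b) = C1*sin(2*sqrt(6)*b/3) + C2*cos(2*sqrt(6)*b/3)


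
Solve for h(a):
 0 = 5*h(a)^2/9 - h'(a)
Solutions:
 h(a) = -9/(C1 + 5*a)


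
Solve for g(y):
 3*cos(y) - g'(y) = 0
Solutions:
 g(y) = C1 + 3*sin(y)


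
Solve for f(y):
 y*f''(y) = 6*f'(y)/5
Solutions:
 f(y) = C1 + C2*y^(11/5)


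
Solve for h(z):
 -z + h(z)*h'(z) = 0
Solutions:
 h(z) = -sqrt(C1 + z^2)
 h(z) = sqrt(C1 + z^2)


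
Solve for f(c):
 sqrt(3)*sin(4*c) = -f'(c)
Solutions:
 f(c) = C1 + sqrt(3)*cos(4*c)/4


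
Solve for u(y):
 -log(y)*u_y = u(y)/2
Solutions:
 u(y) = C1*exp(-li(y)/2)


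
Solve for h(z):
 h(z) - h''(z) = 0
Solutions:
 h(z) = C1*exp(-z) + C2*exp(z)


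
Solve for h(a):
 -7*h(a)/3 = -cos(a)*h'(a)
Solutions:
 h(a) = C1*(sin(a) + 1)^(7/6)/(sin(a) - 1)^(7/6)


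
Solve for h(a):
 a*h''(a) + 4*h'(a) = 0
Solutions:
 h(a) = C1 + C2/a^3


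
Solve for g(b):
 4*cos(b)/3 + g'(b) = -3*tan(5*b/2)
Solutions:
 g(b) = C1 + 6*log(cos(5*b/2))/5 - 4*sin(b)/3


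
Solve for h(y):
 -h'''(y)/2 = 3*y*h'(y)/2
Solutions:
 h(y) = C1 + Integral(C2*airyai(-3^(1/3)*y) + C3*airybi(-3^(1/3)*y), y)


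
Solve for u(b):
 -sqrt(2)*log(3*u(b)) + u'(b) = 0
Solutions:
 -sqrt(2)*Integral(1/(log(_y) + log(3)), (_y, u(b)))/2 = C1 - b


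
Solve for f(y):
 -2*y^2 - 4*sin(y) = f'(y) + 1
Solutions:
 f(y) = C1 - 2*y^3/3 - y + 4*cos(y)


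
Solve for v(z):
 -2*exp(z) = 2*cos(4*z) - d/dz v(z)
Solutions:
 v(z) = C1 + 2*exp(z) + sin(4*z)/2


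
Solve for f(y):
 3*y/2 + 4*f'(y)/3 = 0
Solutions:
 f(y) = C1 - 9*y^2/16


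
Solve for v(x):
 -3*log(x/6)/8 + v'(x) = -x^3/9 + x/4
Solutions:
 v(x) = C1 - x^4/36 + x^2/8 + 3*x*log(x)/8 - 3*x*log(6)/8 - 3*x/8


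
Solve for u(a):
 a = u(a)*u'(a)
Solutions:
 u(a) = -sqrt(C1 + a^2)
 u(a) = sqrt(C1 + a^2)


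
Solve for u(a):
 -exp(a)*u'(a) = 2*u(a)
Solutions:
 u(a) = C1*exp(2*exp(-a))


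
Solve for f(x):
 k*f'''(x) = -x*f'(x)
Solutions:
 f(x) = C1 + Integral(C2*airyai(x*(-1/k)^(1/3)) + C3*airybi(x*(-1/k)^(1/3)), x)


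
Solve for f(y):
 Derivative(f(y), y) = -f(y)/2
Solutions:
 f(y) = C1*exp(-y/2)


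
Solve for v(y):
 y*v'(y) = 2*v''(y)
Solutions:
 v(y) = C1 + C2*erfi(y/2)


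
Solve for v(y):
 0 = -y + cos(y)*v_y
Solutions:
 v(y) = C1 + Integral(y/cos(y), y)


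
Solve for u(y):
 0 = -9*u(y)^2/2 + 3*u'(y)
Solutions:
 u(y) = -2/(C1 + 3*y)


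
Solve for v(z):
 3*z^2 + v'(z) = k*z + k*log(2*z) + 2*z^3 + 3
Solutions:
 v(z) = C1 + k*z^2/2 + k*z*log(z) - k*z + k*z*log(2) + z^4/2 - z^3 + 3*z


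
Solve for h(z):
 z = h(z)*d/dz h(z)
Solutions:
 h(z) = -sqrt(C1 + z^2)
 h(z) = sqrt(C1 + z^2)
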